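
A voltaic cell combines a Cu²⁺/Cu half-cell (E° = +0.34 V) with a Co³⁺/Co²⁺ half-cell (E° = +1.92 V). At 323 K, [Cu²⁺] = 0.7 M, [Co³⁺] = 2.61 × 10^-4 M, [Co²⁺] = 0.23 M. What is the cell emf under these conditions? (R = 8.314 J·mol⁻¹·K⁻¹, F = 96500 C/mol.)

1.40 V

The Co³⁺/Co²⁺ couple has the higher reduction potential and acts as the cathode, so E°_cell = +1.92 − (+0.34) = 1.58 V.
Balancing electrons gives n = 2; the reaction quotient is Q = [Cu²⁺]·[Co²⁺]^2/[Co³⁺]^2 = 5.44 × 10^5.
E = E° − (RT/nF) ln Q = 1.58 − (8.314×323)/(2×96500) × (13.206) = 1.580 − 0.184 = 1.396 V.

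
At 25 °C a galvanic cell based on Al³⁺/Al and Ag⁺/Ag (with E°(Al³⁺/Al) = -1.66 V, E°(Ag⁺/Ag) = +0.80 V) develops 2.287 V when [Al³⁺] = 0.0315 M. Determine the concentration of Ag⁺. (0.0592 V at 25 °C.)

3.8 × 10^-4 M

From the Nernst equation, log Q = n(E° − E)/0.0592 = 3(2.46 − 2.287)/0.0592 = 8.767, so Q = 5.85 × 10^8.
With Q = [Al³⁺]/[Ag⁺]^3 and the known concentrations, [Ag⁺]^3 in the denominator gives [Ag⁺] = 3.8 × 10^-4 M.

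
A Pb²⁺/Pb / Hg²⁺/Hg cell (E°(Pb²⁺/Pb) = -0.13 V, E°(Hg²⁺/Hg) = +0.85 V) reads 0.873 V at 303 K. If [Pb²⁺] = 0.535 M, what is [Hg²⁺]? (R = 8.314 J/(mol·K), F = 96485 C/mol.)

From the Nernst equation, ln Q = nF(E° − E)/RT = 2×96485×(0.98 − 0.873)/(8.314×303) = 8.196, so Q = 3630.
With Q = [Pb²⁺]/[Hg²⁺] and the known concentrations, [Hg²⁺] in the denominator gives [Hg²⁺] = 1.5 × 10^-4 M.

1.5 × 10^-4 M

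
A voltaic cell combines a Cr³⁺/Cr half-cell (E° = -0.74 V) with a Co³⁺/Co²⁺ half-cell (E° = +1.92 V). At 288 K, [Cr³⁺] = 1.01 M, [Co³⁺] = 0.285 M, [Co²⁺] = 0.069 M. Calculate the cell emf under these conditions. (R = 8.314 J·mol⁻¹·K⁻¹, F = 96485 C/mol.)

2.70 V

The Co³⁺/Co²⁺ couple has the higher reduction potential and acts as the cathode, so E°_cell = +1.92 − (-0.74) = 2.66 V.
Balancing electrons gives n = 3; the reaction quotient is Q = [Cr³⁺]·[Co²⁺]^3/[Co³⁺]^3 = 0.0143.
E = E° − (RT/nF) ln Q = 2.66 − (8.314×288)/(3×96485) × (-4.245) = 2.660 + 0.035 = 2.695 V.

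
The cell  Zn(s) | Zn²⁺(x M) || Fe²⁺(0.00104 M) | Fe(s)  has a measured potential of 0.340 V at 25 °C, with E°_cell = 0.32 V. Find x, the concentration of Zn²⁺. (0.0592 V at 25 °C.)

From the Nernst equation, log Q = n(E° − E)/0.0592 = 2(0.32 − 0.340)/0.0592 = -0.676, so Q = 0.211.
With Q = [Zn²⁺]/[Fe²⁺] and the known concentrations, [Zn²⁺] in the numerator gives [Zn²⁺] = 2.2 × 10^-4 M.

2.2 × 10^-4 M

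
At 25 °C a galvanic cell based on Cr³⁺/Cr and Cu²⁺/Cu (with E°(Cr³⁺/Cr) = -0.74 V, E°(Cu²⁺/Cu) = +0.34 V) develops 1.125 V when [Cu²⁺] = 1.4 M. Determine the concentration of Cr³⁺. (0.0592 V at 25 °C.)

0.0087 M

From the Nernst equation, log Q = n(E° − E)/0.0592 = 6(1.08 − 1.125)/0.0592 = -4.561, so Q = 2.75 × 10^-5.
With Q = [Cr³⁺]^2/[Cu²⁺]^3 and the known concentrations, [Cr³⁺]^2 in the numerator gives [Cr³⁺] = 0.0087 M.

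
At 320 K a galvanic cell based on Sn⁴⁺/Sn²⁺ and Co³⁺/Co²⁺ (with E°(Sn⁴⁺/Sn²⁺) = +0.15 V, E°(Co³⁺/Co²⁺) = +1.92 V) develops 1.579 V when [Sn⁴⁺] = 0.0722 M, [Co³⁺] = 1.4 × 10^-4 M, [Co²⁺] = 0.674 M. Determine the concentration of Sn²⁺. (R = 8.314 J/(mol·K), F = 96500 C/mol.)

From the Nernst equation, ln Q = nF(E° − E)/RT = 2×96500×(1.77 − 1.579)/(8.314×320) = 13.856, so Q = 1.04 × 10^6.
With Q = [Sn⁴⁺]·[Co²⁺]^2/([Sn²⁺]·[Co³⁺]^2) and the known concentrations, [Sn²⁺] in the denominator gives [Sn²⁺] = 1.6 M.

1.6 M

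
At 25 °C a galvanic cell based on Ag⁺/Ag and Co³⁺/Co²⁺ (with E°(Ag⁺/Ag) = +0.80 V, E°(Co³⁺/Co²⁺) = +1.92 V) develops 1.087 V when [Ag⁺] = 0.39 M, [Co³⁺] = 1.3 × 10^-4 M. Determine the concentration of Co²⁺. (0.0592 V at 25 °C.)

0.0012 M

From the Nernst equation, log Q = n(E° − E)/0.0592 = 1(1.12 − 1.087)/0.0592 = 0.557, so Q = 3.61.
With Q = [Ag⁺]·[Co²⁺]/[Co³⁺] and the known concentrations, [Co²⁺] in the numerator gives [Co²⁺] = 0.0012 M.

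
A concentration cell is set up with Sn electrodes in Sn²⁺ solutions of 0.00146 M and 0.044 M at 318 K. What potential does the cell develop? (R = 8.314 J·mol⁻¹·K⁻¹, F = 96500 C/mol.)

Both half-cells are Sn²⁺/Sn, so E°_cell = 0. The concentrated side is the cathode; the cell reaction moves Sn²⁺ from high to low concentration with n = 2.
Q = [Sn²⁺]_dilute/[Sn²⁺]_conc = 0.00146/0.044 = 0.0332.
E = 0 − (RT/nF) ln Q = −((8.314×318)/(2×96500))(-3.406) = 0.0467 V.

0.047 V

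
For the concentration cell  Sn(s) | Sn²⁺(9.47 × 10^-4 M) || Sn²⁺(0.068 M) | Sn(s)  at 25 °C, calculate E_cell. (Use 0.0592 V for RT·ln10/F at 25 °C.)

Both half-cells are Sn²⁺/Sn, so E°_cell = 0. The concentrated side is the cathode; the cell reaction moves Sn²⁺ from high to low concentration with n = 2.
Q = [Sn²⁺]_dilute/[Sn²⁺]_conc = 9.47 × 10^-4/0.068 = 0.0139.
E = 0 − (0.0592/2) log Q = −(0.0592/2)(-1.856) = 0.0549 V.

0.055 V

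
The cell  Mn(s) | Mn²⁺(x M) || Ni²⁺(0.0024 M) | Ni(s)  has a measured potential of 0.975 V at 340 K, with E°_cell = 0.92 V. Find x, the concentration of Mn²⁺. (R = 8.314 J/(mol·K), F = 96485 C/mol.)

From the Nernst equation, ln Q = nF(E° − E)/RT = 2×96485×(0.92 − 0.975)/(8.314×340) = -3.755, so Q = 0.0234.
With Q = [Mn²⁺]/[Ni²⁺] and the known concentrations, [Mn²⁺] in the numerator gives [Mn²⁺] = 5.6 × 10^-5 M.

5.6 × 10^-5 M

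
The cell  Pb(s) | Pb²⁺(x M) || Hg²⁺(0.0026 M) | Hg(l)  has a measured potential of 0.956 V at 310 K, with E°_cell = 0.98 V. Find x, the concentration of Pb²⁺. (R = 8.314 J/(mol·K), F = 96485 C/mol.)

From the Nernst equation, ln Q = nF(E° − E)/RT = 2×96485×(0.98 − 0.956)/(8.314×310) = 1.797, so Q = 6.03.
With Q = [Pb²⁺]/[Hg²⁺] and the known concentrations, [Pb²⁺] in the numerator gives [Pb²⁺] = 0.016 M.

0.016 M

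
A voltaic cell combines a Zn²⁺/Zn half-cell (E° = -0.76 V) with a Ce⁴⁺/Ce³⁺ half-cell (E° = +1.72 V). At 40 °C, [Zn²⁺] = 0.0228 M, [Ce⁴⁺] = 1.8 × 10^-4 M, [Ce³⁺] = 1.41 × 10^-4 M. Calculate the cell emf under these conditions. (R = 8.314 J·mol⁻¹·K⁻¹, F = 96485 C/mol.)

The Ce⁴⁺/Ce³⁺ couple has the higher reduction potential and acts as the cathode, so E°_cell = +1.72 − (-0.76) = 2.48 V.
Balancing electrons gives n = 2; the reaction quotient is Q = [Zn²⁺]·[Ce³⁺]^2/[Ce⁴⁺]^2 = 0.0140.
E = E° − (RT/nF) ln Q = 2.48 − (8.314×313)/(2×96485) × (-4.269) = 2.480 + 0.058 = 2.538 V.

2.54 V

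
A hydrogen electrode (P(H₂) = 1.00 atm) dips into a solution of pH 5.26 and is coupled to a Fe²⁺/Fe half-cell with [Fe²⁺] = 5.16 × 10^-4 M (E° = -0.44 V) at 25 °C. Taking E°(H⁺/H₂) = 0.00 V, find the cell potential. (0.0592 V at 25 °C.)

0.23 V

The hydrogen couple is the cathode, so E°_cell = 0.44 V; n = 2.
[H⁺] = 10^(−5.26) = 5.5 × 10^-6 M, and Q = [Fe²⁺]·P(H₂) / [H⁺]^2 = 1.71 × 10^7.
E = E° − (0.0592/2) log Q = 0.44 − (0.0592/2)(7.233) = 0.226 V.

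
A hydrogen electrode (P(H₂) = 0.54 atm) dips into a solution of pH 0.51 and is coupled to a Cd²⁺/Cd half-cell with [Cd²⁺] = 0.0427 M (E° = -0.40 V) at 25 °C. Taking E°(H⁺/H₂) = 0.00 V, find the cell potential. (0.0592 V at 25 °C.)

0.42 V

The hydrogen couple is the cathode, so E°_cell = 0.40 V; n = 2.
[H⁺] = 10^(−0.51) = 0.31 M, and Q = [Cd²⁺]·P(H₂) / [H⁺]^2 = 0.241.
E = E° − (0.0592/2) log Q = 0.40 − (0.0592/2)(-0.617) = 0.418 V.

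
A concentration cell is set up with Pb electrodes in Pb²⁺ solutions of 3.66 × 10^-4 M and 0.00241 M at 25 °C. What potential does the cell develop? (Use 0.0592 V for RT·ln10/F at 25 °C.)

0.024 V

Both half-cells are Pb²⁺/Pb, so E°_cell = 0. The concentrated side is the cathode; the cell reaction moves Pb²⁺ from high to low concentration with n = 2.
Q = [Pb²⁺]_dilute/[Pb²⁺]_conc = 3.66 × 10^-4/0.00241 = 0.152.
E = 0 − (0.0592/2) log Q = −(0.0592/2)(-0.819) = 0.0242 V.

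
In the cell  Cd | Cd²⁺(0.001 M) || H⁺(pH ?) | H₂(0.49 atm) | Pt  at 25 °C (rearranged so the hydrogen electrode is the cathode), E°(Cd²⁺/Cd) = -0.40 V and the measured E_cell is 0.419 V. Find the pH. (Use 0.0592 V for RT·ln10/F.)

pH = 1.33

E°_cell = 0.40 V and n = 2.
log Q = n(E° − E)/0.0592 = 2×(0.40 − 0.419)/0.0592 = -0.642.
With Q = [Cd²⁺]·P(H₂) / [H⁺]^2, solving for [H⁺] gives log[H⁺] = -1.334, so pH = 1.33.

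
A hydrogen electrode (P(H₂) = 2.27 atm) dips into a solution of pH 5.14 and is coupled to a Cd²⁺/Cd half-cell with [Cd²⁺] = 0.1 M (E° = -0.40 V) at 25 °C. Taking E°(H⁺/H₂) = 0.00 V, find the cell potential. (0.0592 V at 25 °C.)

The hydrogen couple is the cathode, so E°_cell = 0.40 V; n = 2.
[H⁺] = 10^(−5.14) = 7.2 × 10^-6 M, and Q = [Cd²⁺]·P(H₂) / [H⁺]^2 = 4.33 × 10^9.
E = E° − (0.0592/2) log Q = 0.40 − (0.0592/2)(9.636) = 0.115 V.

0.11 V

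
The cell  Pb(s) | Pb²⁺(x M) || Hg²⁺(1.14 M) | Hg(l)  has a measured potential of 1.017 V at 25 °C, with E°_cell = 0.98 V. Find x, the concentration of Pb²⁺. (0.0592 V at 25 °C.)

From the Nernst equation, log Q = n(E° − E)/0.0592 = 2(0.98 − 1.017)/0.0592 = -1.250, so Q = 0.0562.
With Q = [Pb²⁺]/[Hg²⁺] and the known concentrations, [Pb²⁺] in the numerator gives [Pb²⁺] = 0.064 M.

0.064 M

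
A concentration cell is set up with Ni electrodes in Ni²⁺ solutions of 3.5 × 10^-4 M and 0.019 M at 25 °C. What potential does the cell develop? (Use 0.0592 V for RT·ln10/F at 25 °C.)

Both half-cells are Ni²⁺/Ni, so E°_cell = 0. The concentrated side is the cathode; the cell reaction moves Ni²⁺ from high to low concentration with n = 2.
Q = [Ni²⁺]_dilute/[Ni²⁺]_conc = 3.5 × 10^-4/0.019 = 0.0184.
E = 0 − (0.0592/2) log Q = −(0.0592/2)(-1.735) = 0.0514 V.

0.051 V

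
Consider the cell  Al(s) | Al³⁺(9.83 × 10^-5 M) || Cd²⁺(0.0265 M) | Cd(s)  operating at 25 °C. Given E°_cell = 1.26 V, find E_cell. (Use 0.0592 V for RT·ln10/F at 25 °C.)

Balancing electrons gives n = 6; the reaction quotient is Q = [Al³⁺]^2/[Cd²⁺]^3 = 5.19 × 10^-4.
At 25 °C, E = E° − (0.0592/n) log Q = 1.26 − (0.0592/6)(-3.285) = 1.260 + 0.032 = 1.292 V.

1.29 V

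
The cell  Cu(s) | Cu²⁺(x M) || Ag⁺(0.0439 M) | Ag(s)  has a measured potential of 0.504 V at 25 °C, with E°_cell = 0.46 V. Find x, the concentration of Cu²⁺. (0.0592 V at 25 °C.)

From the Nernst equation, log Q = n(E° − E)/0.0592 = 2(0.46 − 0.504)/0.0592 = -1.486, so Q = 0.0326.
With Q = [Cu²⁺]/[Ag⁺]^2 and the known concentrations, [Cu²⁺] in the numerator gives [Cu²⁺] = 6.3 × 10^-5 M.

6.3 × 10^-5 M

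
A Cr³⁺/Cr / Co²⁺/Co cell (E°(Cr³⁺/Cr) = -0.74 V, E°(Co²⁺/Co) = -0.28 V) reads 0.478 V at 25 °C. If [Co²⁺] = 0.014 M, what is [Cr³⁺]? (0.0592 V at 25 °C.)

2 × 10^-4 M

From the Nernst equation, log Q = n(E° − E)/0.0592 = 6(0.46 − 0.478)/0.0592 = -1.824, so Q = 0.0150.
With Q = [Cr³⁺]^2/[Co²⁺]^3 and the known concentrations, [Cr³⁺]^2 in the numerator gives [Cr³⁺] = 2 × 10^-4 M.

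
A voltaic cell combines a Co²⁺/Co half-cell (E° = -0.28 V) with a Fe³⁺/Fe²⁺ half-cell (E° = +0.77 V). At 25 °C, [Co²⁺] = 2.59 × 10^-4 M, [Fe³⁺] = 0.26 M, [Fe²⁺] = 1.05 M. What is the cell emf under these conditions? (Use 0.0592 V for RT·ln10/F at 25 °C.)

1.12 V

The Fe³⁺/Fe²⁺ couple has the higher reduction potential and acts as the cathode, so E°_cell = +0.77 − (-0.28) = 1.05 V.
Balancing electrons gives n = 2; the reaction quotient is Q = [Co²⁺]·[Fe²⁺]^2/[Fe³⁺]^2 = 0.00422.
At 25 °C, E = E° − (0.0592/n) log Q = 1.05 − (0.0592/2)(-2.374) = 1.050 + 0.070 = 1.120 V.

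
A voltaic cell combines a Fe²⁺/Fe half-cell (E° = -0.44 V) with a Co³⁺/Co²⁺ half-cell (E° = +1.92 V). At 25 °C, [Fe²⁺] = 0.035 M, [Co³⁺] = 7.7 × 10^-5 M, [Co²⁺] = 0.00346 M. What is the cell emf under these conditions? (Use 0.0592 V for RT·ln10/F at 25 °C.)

2.31 V

The Co³⁺/Co²⁺ couple has the higher reduction potential and acts as the cathode, so E°_cell = +1.92 − (-0.44) = 2.36 V.
Balancing electrons gives n = 2; the reaction quotient is Q = [Fe²⁺]·[Co²⁺]^2/[Co³⁺]^2 = 70.7.
At 25 °C, E = E° − (0.0592/n) log Q = 2.36 − (0.0592/2)(1.849) = 2.360 − 0.055 = 2.305 V.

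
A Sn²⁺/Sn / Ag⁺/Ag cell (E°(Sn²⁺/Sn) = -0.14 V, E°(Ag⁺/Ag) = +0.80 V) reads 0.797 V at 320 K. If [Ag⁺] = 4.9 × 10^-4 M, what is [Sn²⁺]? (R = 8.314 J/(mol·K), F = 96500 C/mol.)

0.0077 M

From the Nernst equation, ln Q = nF(E° − E)/RT = 2×96500×(0.94 − 0.797)/(8.314×320) = 10.374, so Q = 3.2 × 10^4.
With Q = [Sn²⁺]/[Ag⁺]^2 and the known concentrations, [Sn²⁺] in the numerator gives [Sn²⁺] = 0.0077 M.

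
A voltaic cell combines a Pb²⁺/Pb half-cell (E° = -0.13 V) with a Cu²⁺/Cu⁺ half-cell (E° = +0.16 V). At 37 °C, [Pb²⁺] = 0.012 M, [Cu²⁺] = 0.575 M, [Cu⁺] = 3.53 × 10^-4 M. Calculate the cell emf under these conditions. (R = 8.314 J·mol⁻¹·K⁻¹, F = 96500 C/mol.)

The Cu²⁺/Cu⁺ couple has the higher reduction potential and acts as the cathode, so E°_cell = +0.16 − (-0.13) = 0.29 V.
Balancing electrons gives n = 2; the reaction quotient is Q = [Pb²⁺]·[Cu⁺]^2/[Cu²⁺]^2 = 4.52 × 10^-9.
E = E° − (RT/nF) ln Q = 0.29 − (8.314×310)/(2×96500) × (-19.214) = 0.290 + 0.257 = 0.547 V.

0.547 V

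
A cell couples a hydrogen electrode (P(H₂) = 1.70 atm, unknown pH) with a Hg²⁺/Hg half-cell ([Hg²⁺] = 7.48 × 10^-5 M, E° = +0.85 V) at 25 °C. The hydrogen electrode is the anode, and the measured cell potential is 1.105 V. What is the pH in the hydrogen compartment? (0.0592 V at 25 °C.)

pH = 6.26

E°_cell = 0.85 V and n = 2.
log Q = n(E° − E)/0.0592 = 2×(0.85 − 1.105)/0.0592 = -8.615.
With Q = [H⁺]^2 / ([Hg²⁺]·P(H₂)), solving for [H⁺] gives log[H⁺] = -6.255, so pH = 6.26.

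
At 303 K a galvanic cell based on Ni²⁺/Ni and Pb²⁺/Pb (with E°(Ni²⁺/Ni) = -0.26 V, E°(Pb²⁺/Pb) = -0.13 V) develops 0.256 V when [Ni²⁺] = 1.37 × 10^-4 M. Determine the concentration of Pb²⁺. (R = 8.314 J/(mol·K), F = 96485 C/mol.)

2.1 M

From the Nernst equation, ln Q = nF(E° − E)/RT = 2×96485×(0.13 − 0.256)/(8.314×303) = -9.652, so Q = 6.43 × 10^-5.
With Q = [Ni²⁺]/[Pb²⁺] and the known concentrations, [Pb²⁺] in the denominator gives [Pb²⁺] = 2.1 M.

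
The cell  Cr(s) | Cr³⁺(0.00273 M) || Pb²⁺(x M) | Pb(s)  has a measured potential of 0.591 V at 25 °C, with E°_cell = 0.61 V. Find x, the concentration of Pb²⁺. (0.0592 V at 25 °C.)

0.0045 M

From the Nernst equation, log Q = n(E° − E)/0.0592 = 6(0.61 − 0.591)/0.0592 = 1.926, so Q = 84.3.
With Q = [Cr³⁺]^2/[Pb²⁺]^3 and the known concentrations, [Pb²⁺]^3 in the denominator gives [Pb²⁺] = 0.0045 M.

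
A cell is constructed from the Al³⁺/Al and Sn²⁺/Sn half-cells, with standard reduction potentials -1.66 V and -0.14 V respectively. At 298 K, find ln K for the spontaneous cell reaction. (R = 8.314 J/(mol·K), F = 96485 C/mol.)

E°_cell = -0.14 − (-1.66) = 1.52 V, with n = 6 electrons transferred.
At equilibrium E = 0, so the Nernst equation gives ln K = nFE°/RT = (6)(96485)(1.52)/((8.314)(298)) = 355.16.

ln K = 355.2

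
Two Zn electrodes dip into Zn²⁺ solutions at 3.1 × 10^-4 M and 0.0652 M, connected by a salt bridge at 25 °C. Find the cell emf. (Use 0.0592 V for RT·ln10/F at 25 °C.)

0.069 V

Both half-cells are Zn²⁺/Zn, so E°_cell = 0. The concentrated side is the cathode; the cell reaction moves Zn²⁺ from high to low concentration with n = 2.
Q = [Zn²⁺]_dilute/[Zn²⁺]_conc = 3.1 × 10^-4/0.0652 = 0.00475.
E = 0 − (0.0592/2) log Q = −(0.0592/2)(-2.323) = 0.0688 V.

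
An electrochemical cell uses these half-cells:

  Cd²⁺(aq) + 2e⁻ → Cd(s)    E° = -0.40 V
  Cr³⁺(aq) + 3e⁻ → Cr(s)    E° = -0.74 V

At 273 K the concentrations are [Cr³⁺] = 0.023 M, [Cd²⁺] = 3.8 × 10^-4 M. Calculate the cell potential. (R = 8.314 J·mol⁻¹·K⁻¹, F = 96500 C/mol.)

The Cd²⁺/Cd couple has the higher reduction potential and acts as the cathode, so E°_cell = -0.40 − (-0.74) = 0.34 V.
Balancing electrons gives n = 6; the reaction quotient is Q = [Cr³⁺]^2/[Cd²⁺]^3 = 9.64 × 10^6.
E = E° − (RT/nF) ln Q = 0.34 − (8.314×273)/(6×96500) × (16.081) = 0.340 − 0.063 = 0.277 V.

0.277 V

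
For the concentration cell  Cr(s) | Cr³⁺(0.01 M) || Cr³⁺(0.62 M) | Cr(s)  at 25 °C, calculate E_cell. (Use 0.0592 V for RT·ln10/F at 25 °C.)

Both half-cells are Cr³⁺/Cr, so E°_cell = 0. The concentrated side is the cathode; the cell reaction moves Cr³⁺ from high to low concentration with n = 3.
Q = [Cr³⁺]_dilute/[Cr³⁺]_conc = 0.01/0.62 = 0.0161.
E = 0 − (0.0592/3) log Q = −(0.0592/3)(-1.792) = 0.0354 V.

0.035 V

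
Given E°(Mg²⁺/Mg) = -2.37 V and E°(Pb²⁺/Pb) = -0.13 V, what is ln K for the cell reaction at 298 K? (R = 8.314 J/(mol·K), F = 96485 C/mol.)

ln K = 174.5

E°_cell = -0.13 − (-2.37) = 2.24 V, with n = 2 electrons transferred.
At equilibrium E = 0, so the Nernst equation gives ln K = nFE°/RT = (2)(96485)(2.24)/((8.314)(298)) = 174.47.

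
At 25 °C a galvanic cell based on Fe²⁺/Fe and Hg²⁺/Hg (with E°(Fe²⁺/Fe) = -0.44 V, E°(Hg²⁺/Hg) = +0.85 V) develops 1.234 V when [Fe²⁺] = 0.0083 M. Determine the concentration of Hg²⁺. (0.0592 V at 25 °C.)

From the Nernst equation, log Q = n(E° − E)/0.0592 = 2(1.29 − 1.234)/0.0592 = 1.892, so Q = 78.0.
With Q = [Fe²⁺]/[Hg²⁺] and the known concentrations, [Hg²⁺] in the denominator gives [Hg²⁺] = 1.1 × 10^-4 M.

1.1 × 10^-4 M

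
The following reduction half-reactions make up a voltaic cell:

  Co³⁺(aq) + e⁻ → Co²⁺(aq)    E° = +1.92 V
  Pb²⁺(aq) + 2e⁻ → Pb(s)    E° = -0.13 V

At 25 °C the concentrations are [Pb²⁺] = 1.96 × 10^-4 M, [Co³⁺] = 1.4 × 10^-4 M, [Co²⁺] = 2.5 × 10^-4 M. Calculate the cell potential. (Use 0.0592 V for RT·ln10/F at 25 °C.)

The Co³⁺/Co²⁺ couple has the higher reduction potential and acts as the cathode, so E°_cell = +1.92 − (-0.13) = 2.05 V.
Balancing electrons gives n = 2; the reaction quotient is Q = [Pb²⁺]·[Co²⁺]^2/[Co³⁺]^2 = 6.25 × 10^-4.
At 25 °C, E = E° − (0.0592/n) log Q = 2.05 − (0.0592/2)(-3.204) = 2.050 + 0.095 = 2.145 V.

2.14 V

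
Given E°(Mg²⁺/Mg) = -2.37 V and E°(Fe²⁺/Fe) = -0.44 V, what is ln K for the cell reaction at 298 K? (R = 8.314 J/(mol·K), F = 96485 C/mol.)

ln K = 150.3

E°_cell = -0.44 − (-2.37) = 1.93 V, with n = 2 electrons transferred.
At equilibrium E = 0, so the Nernst equation gives ln K = nFE°/RT = (2)(96485)(1.93)/((8.314)(298)) = 150.32.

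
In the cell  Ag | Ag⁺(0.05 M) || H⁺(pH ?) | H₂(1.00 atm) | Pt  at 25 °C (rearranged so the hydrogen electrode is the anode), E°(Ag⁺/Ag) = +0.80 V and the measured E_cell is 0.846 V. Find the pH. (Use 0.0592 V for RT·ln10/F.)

E°_cell = 0.80 V and n = 2.
log Q = n(E° − E)/0.0592 = 2×(0.80 − 0.846)/0.0592 = -1.554.
With Q = [H⁺]^2 / ([Ag⁺]^2·P(H₂)), solving for [H⁺] gives log[H⁺] = -2.078, so pH = 2.08.

pH = 2.08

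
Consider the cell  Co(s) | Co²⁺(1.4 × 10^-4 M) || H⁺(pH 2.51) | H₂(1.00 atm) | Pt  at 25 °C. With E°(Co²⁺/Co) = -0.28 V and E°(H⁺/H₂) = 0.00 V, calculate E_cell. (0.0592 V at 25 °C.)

The hydrogen couple is the cathode, so E°_cell = 0.28 V; n = 2.
[H⁺] = 10^(−2.51) = 0.0031 M, and Q = [Co²⁺]·P(H₂) / [H⁺]^2 = 14.7.
E = E° − (0.0592/2) log Q = 0.28 − (0.0592/2)(1.166) = 0.245 V.

0.25 V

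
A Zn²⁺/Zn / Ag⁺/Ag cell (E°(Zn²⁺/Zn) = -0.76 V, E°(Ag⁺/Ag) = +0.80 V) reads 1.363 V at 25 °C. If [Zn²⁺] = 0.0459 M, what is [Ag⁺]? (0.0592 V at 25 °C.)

From the Nernst equation, log Q = n(E° − E)/0.0592 = 2(1.56 − 1.363)/0.0592 = 6.655, so Q = 4.52 × 10^6.
With Q = [Zn²⁺]/[Ag⁺]^2 and the known concentrations, [Ag⁺]^2 in the denominator gives [Ag⁺] = 1 × 10^-4 M.

1 × 10^-4 M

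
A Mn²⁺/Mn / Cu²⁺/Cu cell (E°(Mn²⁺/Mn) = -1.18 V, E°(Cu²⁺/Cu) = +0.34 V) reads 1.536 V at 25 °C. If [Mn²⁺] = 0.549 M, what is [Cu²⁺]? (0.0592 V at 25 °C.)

1.9 M

From the Nernst equation, log Q = n(E° − E)/0.0592 = 2(1.52 − 1.536)/0.0592 = -0.541, so Q = 0.288.
With Q = [Mn²⁺]/[Cu²⁺] and the known concentrations, [Cu²⁺] in the denominator gives [Cu²⁺] = 1.9 M.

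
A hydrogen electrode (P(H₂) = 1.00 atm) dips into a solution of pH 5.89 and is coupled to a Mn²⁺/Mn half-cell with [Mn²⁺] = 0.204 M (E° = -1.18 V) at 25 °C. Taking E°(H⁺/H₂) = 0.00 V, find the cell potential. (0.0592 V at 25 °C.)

0.85 V

The hydrogen couple is the cathode, so E°_cell = 1.18 V; n = 2.
[H⁺] = 10^(−5.89) = 1.3 × 10^-6 M, and Q = [Mn²⁺]·P(H₂) / [H⁺]^2 = 1.23 × 10^11.
E = E° − (0.0592/2) log Q = 1.18 − (0.0592/2)(11.090) = 0.852 V.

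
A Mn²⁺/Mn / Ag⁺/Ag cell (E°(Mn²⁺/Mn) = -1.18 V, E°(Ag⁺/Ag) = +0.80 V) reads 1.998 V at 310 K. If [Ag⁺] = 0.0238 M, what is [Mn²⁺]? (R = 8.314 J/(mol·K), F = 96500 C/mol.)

1.5 × 10^-4 M

From the Nernst equation, ln Q = nF(E° − E)/RT = 2×96500×(1.98 − 1.998)/(8.314×310) = -1.348, so Q = 0.260.
With Q = [Mn²⁺]/[Ag⁺]^2 and the known concentrations, [Mn²⁺] in the numerator gives [Mn²⁺] = 1.5 × 10^-4 M.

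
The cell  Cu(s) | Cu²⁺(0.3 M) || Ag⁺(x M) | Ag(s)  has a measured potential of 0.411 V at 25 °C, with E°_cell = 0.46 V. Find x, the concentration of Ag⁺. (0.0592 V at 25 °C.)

From the Nernst equation, log Q = n(E° − E)/0.0592 = 2(0.46 − 0.411)/0.0592 = 1.655, so Q = 45.2.
With Q = [Cu²⁺]/[Ag⁺]^2 and the known concentrations, [Ag⁺]^2 in the denominator gives [Ag⁺] = 0.081 M.

0.081 M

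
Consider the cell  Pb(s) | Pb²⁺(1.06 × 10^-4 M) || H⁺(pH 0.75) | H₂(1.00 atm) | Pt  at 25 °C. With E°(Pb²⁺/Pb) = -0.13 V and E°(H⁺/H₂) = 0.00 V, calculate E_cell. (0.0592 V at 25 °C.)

The hydrogen couple is the cathode, so E°_cell = 0.13 V; n = 2.
[H⁺] = 10^(−0.75) = 0.18 M, and Q = [Pb²⁺]·P(H₂) / [H⁺]^2 = 0.00335.
E = E° − (0.0592/2) log Q = 0.13 − (0.0592/2)(-2.475) = 0.203 V.

0.20 V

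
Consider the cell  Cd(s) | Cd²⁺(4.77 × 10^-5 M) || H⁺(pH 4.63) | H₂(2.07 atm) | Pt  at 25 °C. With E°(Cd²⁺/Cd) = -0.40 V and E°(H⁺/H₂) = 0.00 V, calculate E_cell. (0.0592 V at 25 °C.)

0.24 V

The hydrogen couple is the cathode, so E°_cell = 0.40 V; n = 2.
[H⁺] = 10^(−4.63) = 2.3 × 10^-5 M, and Q = [Cd²⁺]·P(H₂) / [H⁺]^2 = 1.8 × 10^5.
E = E° − (0.0592/2) log Q = 0.40 − (0.0592/2)(5.254) = 0.244 V.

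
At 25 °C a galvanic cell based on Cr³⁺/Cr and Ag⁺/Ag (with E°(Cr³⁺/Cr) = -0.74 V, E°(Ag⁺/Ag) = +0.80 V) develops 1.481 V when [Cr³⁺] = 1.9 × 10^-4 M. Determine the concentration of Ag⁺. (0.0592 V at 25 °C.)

From the Nernst equation, log Q = n(E° − E)/0.0592 = 3(1.54 − 1.481)/0.0592 = 2.990, so Q = 977.
With Q = [Cr³⁺]/[Ag⁺]^3 and the known concentrations, [Ag⁺]^3 in the denominator gives [Ag⁺] = 0.0058 M.

0.0058 M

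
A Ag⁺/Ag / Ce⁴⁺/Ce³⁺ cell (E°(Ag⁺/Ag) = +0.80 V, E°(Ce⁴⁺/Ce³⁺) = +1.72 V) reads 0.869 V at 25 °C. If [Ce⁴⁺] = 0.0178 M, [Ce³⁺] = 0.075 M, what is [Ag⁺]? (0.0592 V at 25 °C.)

From the Nernst equation, log Q = n(E° − E)/0.0592 = 1(0.92 − 0.869)/0.0592 = 0.861, so Q = 7.27.
With Q = [Ag⁺]·[Ce³⁺]/[Ce⁴⁺] and the known concentrations, [Ag⁺] in the numerator gives [Ag⁺] = 1.7 M.

1.7 M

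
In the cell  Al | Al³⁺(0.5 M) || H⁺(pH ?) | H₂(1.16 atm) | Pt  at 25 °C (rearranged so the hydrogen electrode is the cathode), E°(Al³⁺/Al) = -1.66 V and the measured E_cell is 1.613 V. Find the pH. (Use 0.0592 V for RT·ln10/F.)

E°_cell = 1.66 V and n = 6.
log Q = n(E° − E)/0.0592 = 6×(1.66 − 1.613)/0.0592 = 4.764.
With Q = [Al³⁺]^2·P(H₂)^3 / [H⁺]^6, solving for [H⁺] gives log[H⁺] = -0.862, so pH = 0.86.

pH = 0.86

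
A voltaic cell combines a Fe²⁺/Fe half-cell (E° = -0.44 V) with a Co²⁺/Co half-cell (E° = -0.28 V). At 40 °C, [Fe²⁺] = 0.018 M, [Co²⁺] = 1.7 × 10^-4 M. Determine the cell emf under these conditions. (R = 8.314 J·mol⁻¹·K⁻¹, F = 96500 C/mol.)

0.097 V

The Co²⁺/Co couple has the higher reduction potential and acts as the cathode, so E°_cell = -0.28 − (-0.44) = 0.16 V.
Balancing electrons gives n = 2; the reaction quotient is Q = [Fe²⁺]/[Co²⁺] = 106.
E = E° − (RT/nF) ln Q = 0.16 − (8.314×313)/(2×96500) × (4.662) = 0.160 − 0.063 = 0.097 V.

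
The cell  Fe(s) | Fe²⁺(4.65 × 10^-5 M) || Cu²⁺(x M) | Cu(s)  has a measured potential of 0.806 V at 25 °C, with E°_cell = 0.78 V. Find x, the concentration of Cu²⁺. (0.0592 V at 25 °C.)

From the Nernst equation, log Q = n(E° − E)/0.0592 = 2(0.78 − 0.806)/0.0592 = -0.878, so Q = 0.132.
With Q = [Fe²⁺]/[Cu²⁺] and the known concentrations, [Cu²⁺] in the denominator gives [Cu²⁺] = 3.5 × 10^-4 M.

3.5 × 10^-4 M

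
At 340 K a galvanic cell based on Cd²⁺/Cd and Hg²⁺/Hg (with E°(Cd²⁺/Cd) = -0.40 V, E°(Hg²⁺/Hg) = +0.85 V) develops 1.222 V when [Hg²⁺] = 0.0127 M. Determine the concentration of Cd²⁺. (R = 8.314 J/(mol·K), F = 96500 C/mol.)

From the Nernst equation, ln Q = nF(E° − E)/RT = 2×96500×(1.25 − 1.222)/(8.314×340) = 1.912, so Q = 6.76.
With Q = [Cd²⁺]/[Hg²⁺] and the known concentrations, [Cd²⁺] in the numerator gives [Cd²⁺] = 0.086 M.

0.086 M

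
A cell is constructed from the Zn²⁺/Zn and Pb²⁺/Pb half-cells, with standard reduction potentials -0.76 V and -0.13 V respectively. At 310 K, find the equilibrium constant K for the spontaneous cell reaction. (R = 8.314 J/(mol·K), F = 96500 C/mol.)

3.1 × 10^20

E°_cell = -0.13 − (-0.76) = 0.63 V, with n = 2 electrons transferred.
At equilibrium E = 0, so the Nernst equation gives ln K = nFE°/RT = (2)(96500)(0.63)/((8.314)(310)) = 47.18.
K = e^47.18 = 3.1 × 10^20.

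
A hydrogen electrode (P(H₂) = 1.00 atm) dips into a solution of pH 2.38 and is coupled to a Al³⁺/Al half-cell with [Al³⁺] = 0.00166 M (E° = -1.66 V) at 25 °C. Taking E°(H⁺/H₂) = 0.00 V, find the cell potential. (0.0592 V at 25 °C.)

1.57 V

The hydrogen couple is the cathode, so E°_cell = 1.66 V; n = 6.
[H⁺] = 10^(−2.38) = 0.0042 M, and Q = [Al³⁺]^2·P(H₂)^3 / [H⁺]^6 = 5.25 × 10^8.
E = E° − (0.0592/6) log Q = 1.66 − (0.0592/6)(8.720) = 1.574 V.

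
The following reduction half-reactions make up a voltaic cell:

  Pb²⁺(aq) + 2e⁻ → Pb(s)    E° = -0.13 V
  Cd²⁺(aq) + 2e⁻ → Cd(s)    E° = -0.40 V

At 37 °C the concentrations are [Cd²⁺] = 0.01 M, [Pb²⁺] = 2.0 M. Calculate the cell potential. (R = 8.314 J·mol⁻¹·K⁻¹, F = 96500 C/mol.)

0.341 V

The Pb²⁺/Pb couple has the higher reduction potential and acts as the cathode, so E°_cell = -0.13 − (-0.40) = 0.27 V.
Balancing electrons gives n = 2; the reaction quotient is Q = [Cd²⁺]/[Pb²⁺] = 0.00500.
E = E° − (RT/nF) ln Q = 0.27 − (8.314×310)/(2×96500) × (-5.298) = 0.270 + 0.071 = 0.341 V.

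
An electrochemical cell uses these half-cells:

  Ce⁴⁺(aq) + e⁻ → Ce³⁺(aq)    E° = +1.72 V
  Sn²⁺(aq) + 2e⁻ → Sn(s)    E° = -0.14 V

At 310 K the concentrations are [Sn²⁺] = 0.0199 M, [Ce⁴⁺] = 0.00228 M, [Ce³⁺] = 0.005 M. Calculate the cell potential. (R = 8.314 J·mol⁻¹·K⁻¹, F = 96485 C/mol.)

The Ce⁴⁺/Ce³⁺ couple has the higher reduction potential and acts as the cathode, so E°_cell = +1.72 − (-0.14) = 1.86 V.
Balancing electrons gives n = 2; the reaction quotient is Q = [Sn²⁺]·[Ce³⁺]^2/[Ce⁴⁺]^2 = 0.0957.
E = E° − (RT/nF) ln Q = 1.86 − (8.314×310)/(2×96485) × (-2.347) = 1.860 + 0.031 = 1.891 V.

1.89 V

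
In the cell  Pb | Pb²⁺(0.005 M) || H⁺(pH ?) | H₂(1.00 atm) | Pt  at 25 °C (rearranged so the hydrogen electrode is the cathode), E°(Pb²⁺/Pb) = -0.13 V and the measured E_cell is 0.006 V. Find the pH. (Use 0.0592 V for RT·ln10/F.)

pH = 3.25

E°_cell = 0.13 V and n = 2.
log Q = n(E° − E)/0.0592 = 2×(0.13 − 0.006)/0.0592 = 4.189.
With Q = [Pb²⁺]·P(H₂) / [H⁺]^2, solving for [H⁺] gives log[H⁺] = -3.245, so pH = 3.25.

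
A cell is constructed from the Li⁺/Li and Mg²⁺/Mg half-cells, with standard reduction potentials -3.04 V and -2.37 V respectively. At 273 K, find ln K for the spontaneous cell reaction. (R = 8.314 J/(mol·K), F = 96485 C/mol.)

E°_cell = -2.37 − (-3.04) = 0.67 V, with n = 2 electrons transferred.
At equilibrium E = 0, so the Nernst equation gives ln K = nFE°/RT = (2)(96485)(0.67)/((8.314)(273)) = 56.96.

ln K = 57.0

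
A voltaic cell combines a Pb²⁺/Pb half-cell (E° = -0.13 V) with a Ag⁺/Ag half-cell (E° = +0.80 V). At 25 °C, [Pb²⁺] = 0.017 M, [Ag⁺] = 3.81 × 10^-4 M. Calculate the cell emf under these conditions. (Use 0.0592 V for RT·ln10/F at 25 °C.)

0.780 V

The Ag⁺/Ag couple has the higher reduction potential and acts as the cathode, so E°_cell = +0.80 − (-0.13) = 0.93 V.
Balancing electrons gives n = 2; the reaction quotient is Q = [Pb²⁺]/[Ag⁺]^2 = 1.17 × 10^5.
At 25 °C, E = E° − (0.0592/n) log Q = 0.93 − (0.0592/2)(5.069) = 0.930 − 0.150 = 0.780 V.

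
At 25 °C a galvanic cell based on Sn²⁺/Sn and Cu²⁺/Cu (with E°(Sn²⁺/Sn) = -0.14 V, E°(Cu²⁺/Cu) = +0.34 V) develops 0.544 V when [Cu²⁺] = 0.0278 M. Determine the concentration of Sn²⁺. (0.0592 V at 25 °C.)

1.9 × 10^-4 M

From the Nernst equation, log Q = n(E° − E)/0.0592 = 2(0.48 − 0.544)/0.0592 = -2.162, so Q = 0.00688.
With Q = [Sn²⁺]/[Cu²⁺] and the known concentrations, [Sn²⁺] in the numerator gives [Sn²⁺] = 1.9 × 10^-4 M.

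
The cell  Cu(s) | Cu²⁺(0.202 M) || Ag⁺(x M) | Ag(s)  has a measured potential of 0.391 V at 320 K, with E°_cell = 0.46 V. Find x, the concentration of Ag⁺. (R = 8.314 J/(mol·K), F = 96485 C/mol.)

From the Nernst equation, ln Q = nF(E° − E)/RT = 2×96485×(0.46 − 0.391)/(8.314×320) = 5.005, so Q = 149.
With Q = [Cu²⁺]/[Ag⁺]^2 and the known concentrations, [Ag⁺]^2 in the denominator gives [Ag⁺] = 0.037 M.

0.037 M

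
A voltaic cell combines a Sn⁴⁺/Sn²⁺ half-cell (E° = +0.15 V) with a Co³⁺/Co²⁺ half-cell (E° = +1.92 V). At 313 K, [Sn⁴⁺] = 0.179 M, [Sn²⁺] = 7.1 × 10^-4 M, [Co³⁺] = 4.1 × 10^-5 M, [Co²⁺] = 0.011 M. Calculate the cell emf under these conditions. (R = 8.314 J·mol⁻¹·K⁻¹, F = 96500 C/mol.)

1.54 V

The Co³⁺/Co²⁺ couple has the higher reduction potential and acts as the cathode, so E°_cell = +1.92 − (+0.15) = 1.77 V.
Balancing electrons gives n = 2; the reaction quotient is Q = [Sn⁴⁺]·[Co²⁺]^2/([Sn²⁺]·[Co³⁺]^2) = 1.81 × 10^7.
E = E° − (RT/nF) ln Q = 1.77 − (8.314×313)/(2×96500) × (16.714) = 1.770 − 0.225 = 1.545 V.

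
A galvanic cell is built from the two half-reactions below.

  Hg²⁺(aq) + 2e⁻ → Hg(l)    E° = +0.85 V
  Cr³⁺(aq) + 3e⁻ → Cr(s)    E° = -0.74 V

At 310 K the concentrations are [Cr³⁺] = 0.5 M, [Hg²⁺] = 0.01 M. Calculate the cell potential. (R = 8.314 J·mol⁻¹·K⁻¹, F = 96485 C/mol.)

The Hg²⁺/Hg couple has the higher reduction potential and acts as the cathode, so E°_cell = +0.85 − (-0.74) = 1.59 V.
Balancing electrons gives n = 6; the reaction quotient is Q = [Cr³⁺]^2/[Hg²⁺]^3 = 2.5 × 10^5.
E = E° − (RT/nF) ln Q = 1.59 − (8.314×310)/(6×96485) × (12.429) = 1.590 − 0.055 = 1.535 V.

1.53 V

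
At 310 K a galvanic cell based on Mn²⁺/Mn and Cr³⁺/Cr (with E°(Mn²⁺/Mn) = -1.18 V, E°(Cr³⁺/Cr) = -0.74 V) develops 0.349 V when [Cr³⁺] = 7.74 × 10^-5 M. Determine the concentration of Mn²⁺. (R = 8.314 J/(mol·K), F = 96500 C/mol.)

1.7 M

From the Nernst equation, ln Q = nF(E° − E)/RT = 6×96500×(0.44 − 0.349)/(8.314×310) = 20.443, so Q = 7.56 × 10^8.
With Q = [Mn²⁺]^3/[Cr³⁺]^2 and the known concentrations, [Mn²⁺]^3 in the numerator gives [Mn²⁺] = 1.7 M.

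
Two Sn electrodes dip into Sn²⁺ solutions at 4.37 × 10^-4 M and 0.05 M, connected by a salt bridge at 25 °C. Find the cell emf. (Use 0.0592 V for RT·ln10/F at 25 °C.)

Both half-cells are Sn²⁺/Sn, so E°_cell = 0. The concentrated side is the cathode; the cell reaction moves Sn²⁺ from high to low concentration with n = 2.
Q = [Sn²⁺]_dilute/[Sn²⁺]_conc = 4.37 × 10^-4/0.05 = 0.00874.
E = 0 − (0.0592/2) log Q = −(0.0592/2)(-2.058) = 0.0609 V.

0.061 V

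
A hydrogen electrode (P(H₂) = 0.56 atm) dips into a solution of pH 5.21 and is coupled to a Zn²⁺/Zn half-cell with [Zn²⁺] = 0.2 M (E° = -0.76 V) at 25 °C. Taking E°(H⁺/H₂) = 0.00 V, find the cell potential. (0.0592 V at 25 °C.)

The hydrogen couple is the cathode, so E°_cell = 0.76 V; n = 2.
[H⁺] = 10^(−5.21) = 6.2 × 10^-6 M, and Q = [Zn²⁺]·P(H₂) / [H⁺]^2 = 2.95 × 10^9.
E = E° − (0.0592/2) log Q = 0.76 − (0.0592/2)(9.469) = 0.480 V.

0.48 V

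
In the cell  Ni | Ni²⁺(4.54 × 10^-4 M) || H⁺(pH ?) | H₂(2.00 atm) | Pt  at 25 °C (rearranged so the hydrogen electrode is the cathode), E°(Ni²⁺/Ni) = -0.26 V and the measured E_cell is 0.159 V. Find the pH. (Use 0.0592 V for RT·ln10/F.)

E°_cell = 0.26 V and n = 2.
log Q = n(E° − E)/0.0592 = 2×(0.26 − 0.159)/0.0592 = 3.412.
With Q = [Ni²⁺]·P(H₂) / [H⁺]^2, solving for [H⁺] gives log[H⁺] = -3.227, so pH = 3.23.

pH = 3.23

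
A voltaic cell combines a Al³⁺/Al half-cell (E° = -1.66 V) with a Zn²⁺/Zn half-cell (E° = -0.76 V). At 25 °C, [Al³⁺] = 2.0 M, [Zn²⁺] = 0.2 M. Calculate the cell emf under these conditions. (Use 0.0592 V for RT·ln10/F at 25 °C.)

The Zn²⁺/Zn couple has the higher reduction potential and acts as the cathode, so E°_cell = -0.76 − (-1.66) = 0.90 V.
Balancing electrons gives n = 6; the reaction quotient is Q = [Al³⁺]^2/[Zn²⁺]^3 = 500.
At 25 °C, E = E° − (0.0592/n) log Q = 0.90 − (0.0592/6)(2.699) = 0.900 − 0.027 = 0.873 V.

0.873 V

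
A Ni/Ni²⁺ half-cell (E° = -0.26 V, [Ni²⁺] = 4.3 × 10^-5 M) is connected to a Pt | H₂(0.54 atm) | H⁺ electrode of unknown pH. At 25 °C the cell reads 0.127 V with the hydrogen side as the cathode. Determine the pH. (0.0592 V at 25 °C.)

E°_cell = 0.26 V and n = 2.
log Q = n(E° − E)/0.0592 = 2×(0.26 − 0.127)/0.0592 = 4.493.
With Q = [Ni²⁺]·P(H₂) / [H⁺]^2, solving for [H⁺] gives log[H⁺] = -4.564, so pH = 4.56.

pH = 4.56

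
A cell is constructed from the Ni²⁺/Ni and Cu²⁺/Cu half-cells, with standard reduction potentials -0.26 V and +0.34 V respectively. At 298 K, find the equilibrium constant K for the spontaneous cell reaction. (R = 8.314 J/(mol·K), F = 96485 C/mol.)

2 × 10^20

E°_cell = +0.34 − (-0.26) = 0.60 V, with n = 2 electrons transferred.
At equilibrium E = 0, so the Nernst equation gives ln K = nFE°/RT = (2)(96485)(0.60)/((8.314)(298)) = 46.73.
K = e^46.73 = 2 × 10^20.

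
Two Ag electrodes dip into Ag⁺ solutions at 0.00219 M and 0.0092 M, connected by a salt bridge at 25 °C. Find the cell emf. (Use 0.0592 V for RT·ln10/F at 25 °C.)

0.037 V

Both half-cells are Ag⁺/Ag, so E°_cell = 0. The concentrated side is the cathode; the cell reaction moves Ag⁺ from high to low concentration with n = 1.
Q = [Ag⁺]_dilute/[Ag⁺]_conc = 0.00219/0.0092 = 0.238.
E = 0 − (0.0592/1) log Q = −(0.0592/1)(-0.623) = 0.0369 V.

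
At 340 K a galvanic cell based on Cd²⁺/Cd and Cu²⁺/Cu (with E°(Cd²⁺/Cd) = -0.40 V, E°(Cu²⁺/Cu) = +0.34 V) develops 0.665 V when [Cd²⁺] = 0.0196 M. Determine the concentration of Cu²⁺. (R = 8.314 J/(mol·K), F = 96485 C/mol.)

1.2 × 10^-4 M

From the Nernst equation, ln Q = nF(E° − E)/RT = 2×96485×(0.74 − 0.665)/(8.314×340) = 5.120, so Q = 167.
With Q = [Cd²⁺]/[Cu²⁺] and the known concentrations, [Cu²⁺] in the denominator gives [Cu²⁺] = 1.2 × 10^-4 M.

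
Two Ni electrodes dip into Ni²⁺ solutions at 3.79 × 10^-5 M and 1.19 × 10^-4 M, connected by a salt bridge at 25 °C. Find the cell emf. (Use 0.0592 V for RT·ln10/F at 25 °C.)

0.015 V

Both half-cells are Ni²⁺/Ni, so E°_cell = 0. The concentrated side is the cathode; the cell reaction moves Ni²⁺ from high to low concentration with n = 2.
Q = [Ni²⁺]_dilute/[Ni²⁺]_conc = 3.79 × 10^-5/1.19 × 10^-4 = 0.318.
E = 0 − (0.0592/2) log Q = −(0.0592/2)(-0.497) = 0.0147 V.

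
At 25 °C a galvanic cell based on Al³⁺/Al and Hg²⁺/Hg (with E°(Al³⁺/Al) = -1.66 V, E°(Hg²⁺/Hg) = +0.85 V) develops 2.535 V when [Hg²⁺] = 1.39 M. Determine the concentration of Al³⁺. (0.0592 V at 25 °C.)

From the Nernst equation, log Q = n(E° − E)/0.0592 = 6(2.51 − 2.535)/0.0592 = -2.534, so Q = 0.00293.
With Q = [Al³⁺]^2/[Hg²⁺]^3 and the known concentrations, [Al³⁺]^2 in the numerator gives [Al³⁺] = 0.089 M.

0.089 M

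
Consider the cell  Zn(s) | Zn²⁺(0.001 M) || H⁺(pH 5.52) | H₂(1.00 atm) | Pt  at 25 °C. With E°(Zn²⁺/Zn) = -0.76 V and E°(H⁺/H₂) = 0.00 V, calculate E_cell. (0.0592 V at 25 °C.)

The hydrogen couple is the cathode, so E°_cell = 0.76 V; n = 2.
[H⁺] = 10^(−5.52) = 3 × 10^-6 M, and Q = [Zn²⁺]·P(H₂) / [H⁺]^2 = 1.1 × 10^8.
E = E° − (0.0592/2) log Q = 0.76 − (0.0592/2)(8.040) = 0.522 V.

0.52 V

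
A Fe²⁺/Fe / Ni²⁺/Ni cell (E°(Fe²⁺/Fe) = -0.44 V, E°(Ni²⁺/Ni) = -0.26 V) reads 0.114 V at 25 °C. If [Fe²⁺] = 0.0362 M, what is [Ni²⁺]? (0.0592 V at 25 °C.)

2.1 × 10^-4 M

From the Nernst equation, log Q = n(E° − E)/0.0592 = 2(0.18 − 0.114)/0.0592 = 2.230, so Q = 170.
With Q = [Fe²⁺]/[Ni²⁺] and the known concentrations, [Ni²⁺] in the denominator gives [Ni²⁺] = 2.1 × 10^-4 M.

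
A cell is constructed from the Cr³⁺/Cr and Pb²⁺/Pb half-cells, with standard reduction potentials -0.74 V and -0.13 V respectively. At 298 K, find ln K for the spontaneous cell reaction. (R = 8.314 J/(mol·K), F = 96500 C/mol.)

ln K = 142.6

E°_cell = -0.13 − (-0.74) = 0.61 V, with n = 6 electrons transferred.
At equilibrium E = 0, so the Nernst equation gives ln K = nFE°/RT = (6)(96500)(0.61)/((8.314)(298)) = 142.55.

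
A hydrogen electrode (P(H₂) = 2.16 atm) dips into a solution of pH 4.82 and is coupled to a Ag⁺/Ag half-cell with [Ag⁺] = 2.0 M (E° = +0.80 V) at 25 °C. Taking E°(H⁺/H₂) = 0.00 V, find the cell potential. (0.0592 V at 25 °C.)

The Ag⁺/Ag couple is the cathode, so E°_cell = 0.80 V; n = 2.
[H⁺] = 10^(−4.82) = 1.5 × 10^-5 M, and Q = [H⁺]^2 / ([Ag⁺]^2·P(H₂)) = 2.65 × 10^-11.
E = E° − (0.0592/2) log Q = 0.80 − (0.0592/2)(-10.577) = 1.113 V.

1.11 V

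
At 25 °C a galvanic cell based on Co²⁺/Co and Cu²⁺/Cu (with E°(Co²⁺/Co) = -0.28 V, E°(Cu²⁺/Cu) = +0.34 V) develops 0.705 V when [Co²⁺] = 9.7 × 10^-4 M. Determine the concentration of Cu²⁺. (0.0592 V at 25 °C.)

From the Nernst equation, log Q = n(E° − E)/0.0592 = 2(0.62 − 0.705)/0.0592 = -2.872, so Q = 0.00134.
With Q = [Co²⁺]/[Cu²⁺] and the known concentrations, [Cu²⁺] in the denominator gives [Cu²⁺] = 0.72 M.

0.72 M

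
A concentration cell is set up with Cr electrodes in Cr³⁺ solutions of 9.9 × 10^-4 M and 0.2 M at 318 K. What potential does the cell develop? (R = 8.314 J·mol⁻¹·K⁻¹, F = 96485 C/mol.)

0.048 V

Both half-cells are Cr³⁺/Cr, so E°_cell = 0. The concentrated side is the cathode; the cell reaction moves Cr³⁺ from high to low concentration with n = 3.
Q = [Cr³⁺]_dilute/[Cr³⁺]_conc = 9.9 × 10^-4/0.2 = 0.00495.
E = 0 − (RT/nF) ln Q = −((8.314×318)/(3×96485))(-5.308) = 0.0485 V.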